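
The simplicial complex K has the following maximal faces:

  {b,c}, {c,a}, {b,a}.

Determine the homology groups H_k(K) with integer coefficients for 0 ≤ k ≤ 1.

We work with the vertex ordering a < b < c. The simplices of K, each written with vertices in increasing order, are:

  0-simplices (3): a, b, c
  1-simplices (3): ab, ac, bc

giving chain groups C_0 ≅ Z^3, C_1 ≅ Z^3.

Boundary ∂_1: C_1 → C_0 maps an edge to its endpoints' difference, ∂[p,q] = q − p. For instance
  ∂bc = c − b.
As a 3×3 matrix over Z this has rank 2, with invariant factors (1,1).

Now H_k = ker ∂_k / im ∂_{k+1}, so:

  H_0: rank C_0 − rank ∂_1 = 3 − 2 = 1, and the invariant factors of ∂_1 are all 1, so H_0 = Z.
  H_1: rank ker ∂_1 − rank ∂_2 = (3 − 2) − 0 = 1, and there is no ∂_2, so H_1 = Z.

(K is a triangulation of the circle S^1.)

H_0 ≅ Z,  H_1 ≅ Z.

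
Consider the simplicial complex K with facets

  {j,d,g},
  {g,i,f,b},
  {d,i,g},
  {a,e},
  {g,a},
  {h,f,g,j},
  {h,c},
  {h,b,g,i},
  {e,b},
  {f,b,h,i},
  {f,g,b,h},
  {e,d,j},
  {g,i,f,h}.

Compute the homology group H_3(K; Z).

K has 10 vertices, 22 edges, 16 triangles, 6 3-simplices.
rank ∂_3 = 5, rank ∂_4 = 0 ⇒ b_3 = 6 − 5 − 0 = 1. So H_3 ≅ Z.

H_3 ≅ Z.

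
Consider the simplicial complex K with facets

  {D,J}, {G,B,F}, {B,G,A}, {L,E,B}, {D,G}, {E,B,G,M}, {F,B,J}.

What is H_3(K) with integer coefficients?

H_3 ≅ 0.

Take the total order A < B < D < E < F < G < J < L < M on the vertex set. Then K (dimension 3) consists of the simplices:

  0-simplices (9): A, B, D, E, F, G, J, L, M
  1-simplices (16): AB, AG, BE, BF, BG, BJ, BL, BM, DG, DJ, EG, EL, EM, FG, FJ, GM
  2-simplices (8): ABG, BEG, BEL, BEM, BFG, BFJ, BGM, EGM
  3-simplices (1): BEGM

giving chain groups C_0 ≅ Z^9, C_1 ≅ Z^16, C_2 ≅ Z^8, C_3 ≅ Z^1.

Boundary ∂_1: C_1 → C_0 maps an edge to its endpoints' difference, ∂[p,q] = q − p. For instance
  ∂FG = G − F.
This gives a 9×16 integer matrix of rank 8; reducing to Smith normal form yields diagonal entries (1,1,1,1,1,1,1,1).

∂_2: C_2 → C_1 sends each 2-simplex [p,q,r] to [q,r] − [p,r] + [p,q]. For instance
  ∂BGM = GM − BM + BG,
  ∂BFG = FG − BG + BF.
This gives a 16×8 integer matrix of rank 7; reducing to Smith normal form yields diagonal entries (1,1,1,1,1,1,1).

∂_3: C_3 → C_2 sends each 3-simplex σ to the alternating sum Σ_i (−1)^i (σ with its i-th vertex removed). For instance
  ∂BEGM = EGM − BGM + BEM − BEG.
The 8×1 boundary matrix has rank 1 and Smith normal form diag(1).

From H_k ≅ ker(∂_k) / im(∂_{k+1}) we obtain:

  H_3: rank ker ∂_3 − rank ∂_4 = (1 − 1) − 0 = 0, and there is no ∂_4, so H_3 = 0.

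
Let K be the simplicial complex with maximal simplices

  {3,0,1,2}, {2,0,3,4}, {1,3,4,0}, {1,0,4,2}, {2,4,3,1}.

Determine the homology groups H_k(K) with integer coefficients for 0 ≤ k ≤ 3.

H_0 ≅ Z,  H_1 = 0,  H_2 = 0,  H_3 ≅ Z.

K has 5 vertices, 10 edges, 10 triangles, 5 3-simplices.
rank ∂_0 = 0, rank ∂_1 = 4 ⇒ b_0 = 5 − 0 − 4 = 1; all invariant factors of ∂_1 are 1 so no torsion. So H_0 ≅ Z.
rank ∂_1 = 4, rank ∂_2 = 6 ⇒ b_1 = 10 − 4 − 6 = 0; all invariant factors of ∂_2 are 1 so no torsion. So H_1 ≅ 0.
rank ∂_2 = 6, rank ∂_3 = 4 ⇒ b_2 = 10 − 6 − 4 = 0; all invariant factors of ∂_3 are 1 so no torsion. So H_2 ≅ 0.
rank ∂_3 = 4, rank ∂_4 = 0 ⇒ b_3 = 5 − 4 − 0 = 1. So H_3 ≅ Z.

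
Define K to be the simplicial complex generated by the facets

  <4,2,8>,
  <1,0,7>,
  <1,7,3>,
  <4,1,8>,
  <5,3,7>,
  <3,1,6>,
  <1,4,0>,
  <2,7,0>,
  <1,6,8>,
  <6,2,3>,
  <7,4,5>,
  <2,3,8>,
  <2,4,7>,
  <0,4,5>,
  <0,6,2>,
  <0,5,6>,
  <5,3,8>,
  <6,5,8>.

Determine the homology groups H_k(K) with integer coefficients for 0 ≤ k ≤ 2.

H_0 ≅ Z,  H_1 ≅ Z ⊕ Z/2,  H_2 = 0.

Fix the vertex order 0 < 1 < 2 < 3 < 4 < 5 < 6 < 7 < 8 and write every simplex with vertices in increasing order. Then dim K = 2 and the simplices of K are:

  0-simplices (9): [0], [1], [2], [3], [4], [5], [6], [7], [8]
  1-simplices (27): (27 of them)
  2-simplices (18): [0,1,4], [0,1,7], [0,2,6], [0,2,7], [0,4,5], [0,5,6], [1,3,6], [1,3,7], [1,4,8], [1,6,8], [2,3,6], [2,3,8], [2,4,7], [2,4,8], [3,5,7], [3,5,8], [4,5,7], [5,6,8]

Hence C_0 ≅ Z^9, C_1 ≅ Z^27, C_2 ≅ Z^18.

∂_1: C_1 → C_0 sends each edge [p,q] (with p < q) to q − p. For instance
  ∂[4,7] = [7] − [4].
This gives a 9×27 integer matrix of rank 8; reducing to Smith normal form yields diagonal entries (1,1,1,1,1,1,1,1).

The boundary map ∂_2: C_2 → C_1 maps a triangle to the signed sum of its edges. For instance
  ∂[2,4,8] = [4,8] − [2,8] + [2,4],
  ∂[3,5,7] = [5,7] − [3,7] + [3,5].
As a 27×18 matrix over Z this has rank 18, with invariant factors (1,1,1,1,1,1,1,1,1,1,1,1,1,1,1,1,1,2).

From H_k ≅ ker(∂_k) / im(∂_{k+1}) we obtain:

  H_0: rank C_0 − rank ∂_1 = 9 − 8 = 1, and the invariant factors of ∂_1 are all 1, so H_0 = Z.
  H_1: rank ker ∂_1 − rank ∂_2 = (27 − 8) − 18 = 1, and ∂_2 has invariant factor 2 > 1, so H_1 = Z ⊕ Z/2.
  H_2: rank ker ∂_2 − rank ∂_3 = (18 − 18) − 0 = 0, and there is no ∂_3, so H_2 = 0.

As a check, the Euler characteristic is 9 − 27 + 18 = 0, which agrees with 1 − 1 + 0 = 0.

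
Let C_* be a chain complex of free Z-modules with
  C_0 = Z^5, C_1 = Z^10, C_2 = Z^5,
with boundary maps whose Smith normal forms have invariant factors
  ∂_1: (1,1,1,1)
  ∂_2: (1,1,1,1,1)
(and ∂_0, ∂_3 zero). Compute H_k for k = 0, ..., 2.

H_0 = Z,  H_1 = Z,  H_2 = 0.

H_0: b_0 = 5 − 0 − 4 = 1; torsion from ∂_1 factors > 1: none. So H_0 = Z.
H_1: b_1 = 10 − 4 − 5 = 1; torsion from ∂_2 factors > 1: none. So H_1 = Z.
H_2: b_2 = 5 − 5 − 0 = 0; torsion from ∂_3 factors > 1: none. So H_2 = 0.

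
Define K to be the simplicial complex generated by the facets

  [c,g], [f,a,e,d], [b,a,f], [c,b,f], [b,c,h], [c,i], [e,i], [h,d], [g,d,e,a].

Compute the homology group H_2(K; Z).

Fix the vertex order a < b < c < d < e < f < g < h < i and write every simplex with vertices in increasing order. Then dim K = 3 and the simplices of K are:

  0-simplices (9): a, b, c, d, e, f, g, h, i
  1-simplices (19): ab, ad, ae, af, ag, bc, bf, bh, cf, cg, ch, ci, de, df, dg, dh, ef, eg, ei
  2-simplices (10): abf, ade, adf, adg, aef, aeg, bcf, bch, def, deg
  3-simplices (2): adef, adeg

giving chain groups C_0 ≅ Z^9, C_1 ≅ Z^19, C_2 ≅ Z^10, C_3 ≅ Z^2.

∂_1: C_1 → C_0 is given by ∂[p,q] = [q] − [p]. For instance
  ∂dh = h − d.
The 9×19 boundary matrix has rank 8 and Smith normal form diag(1,1,1,1,1,1,1,1).

Boundary ∂_2: C_2 → C_1 maps a triangle to the signed sum of its edges. For instance
  ∂ade = de − ae + ad,
  ∂abf = bf − af + ab.
The 19×10 boundary matrix has rank 8 and Smith normal form diag(1,1,1,1,1,1,1,1).

Boundary ∂_3: C_3 → C_2 sends each 3-simplex σ to the alternating sum Σ_i (−1)^i (σ with its i-th vertex removed). For instance
  ∂adef = def − aef + adf − ade,
  ∂adeg = deg − aeg + adg − ade.
As a 10×2 matrix over Z this has rank 2, with invariant factors (1,1).

Reading off H_k = ker ∂_k / im ∂_{k+1}:

  H_2: rank ker ∂_2 − rank ∂_3 = (10 − 8) − 2 = 0, and the invariant factors of ∂_3 are all 1, so H_2 = 0.

H_2 = 0.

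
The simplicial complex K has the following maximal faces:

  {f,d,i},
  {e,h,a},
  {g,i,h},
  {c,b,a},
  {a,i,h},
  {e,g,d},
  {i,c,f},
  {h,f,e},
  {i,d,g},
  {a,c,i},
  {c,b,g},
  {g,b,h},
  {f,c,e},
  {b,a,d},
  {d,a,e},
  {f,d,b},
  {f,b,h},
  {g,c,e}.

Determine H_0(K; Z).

Take the total order a < b < c < d < e < f < g < h < i on the vertex set. Then K (dimension 2) consists of the simplices:

  0-simplices (9): a, b, c, d, e, f, g, h, i
  1-simplices (27): ab, ac, ad, ae, ah, ai, bc, bd, bf, bg, bh, ce, cf, cg, ci, de, df, dg, di, ef, eg, eh, fh, fi, gh, gi, hi
  2-simplices (18): abc, abd, aci, ade, aeh, ahi, bcg, bdf, bfh, bgh, cef, ceg, cfi, deg, dfi, dgi, efh, ghi

Hence C_0 ≅ Z^9, C_1 ≅ Z^27, C_2 ≅ Z^18.

Boundary ∂_1: C_1 → C_0 is given by ∂[p,q] = [q] − [p].
This gives a 9×27 integer matrix of rank 8; reducing to Smith normal form yields diagonal entries (1,1,1,1,1,1,1,1).

∂_2: C_2 → C_1 acts by ∂[p,q,r] = [q,r] − [p,r] + [p,q]. For instance
  ∂aeh = eh − ah + ae,
  ∂abd = bd − ad + ab.
As a 27×18 matrix over Z this has rank 17, with invariant factors (1,1,1,1,1,1,1,1,1,1,1,1,1,1,1,1,1).

From H_k ≅ ker(∂_k) / im(∂_{k+1}) we obtain:

  H_0: rank C_0 − rank ∂_1 = 9 − 8 = 1, and the invariant factors of ∂_1 are all 1, so H_0 = Z.

(K is a triangulation of the torus T^2.)

H_0 ≅ Z.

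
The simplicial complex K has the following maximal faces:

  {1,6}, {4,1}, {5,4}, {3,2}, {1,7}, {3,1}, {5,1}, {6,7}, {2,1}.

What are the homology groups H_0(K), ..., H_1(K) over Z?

We work with the vertex ordering 1 < 2 < 3 < 4 < 5 < 6 < 7. The simplices of K, each written with vertices in increasing order, are:

  0-simplices (7): [1], [2], [3], [4], [5], [6], [7]
  1-simplices (9): [1,2], [1,3], [1,4], [1,5], [1,6], [1,7], [2,3], [4,5], [6,7]

Hence C_0 ≅ Z^7, C_1 ≅ Z^9.

Boundary ∂_1: C_1 → C_0 is given by ∂[p,q] = [q] − [p].
The resulting 7×9 matrix has rank 6, and its Smith normal form has invariant factors (1,1,1,1,1,1).

Now H_k = ker ∂_k / im ∂_{k+1}, so:

  H_0: rank C_0 − rank ∂_1 = 7 − 6 = 1, and the invariant factors of ∂_1 are all 1, so H_0 ≅ Z.
  H_1: rank ker ∂_1 − rank ∂_2 = (9 − 6) − 0 = 3, and there is no ∂_2, so H_1 ≅ Z^3.

(K is a triangulation of a wedge of 3 circles.)

H_0 = Z,  H_1 = Z^3.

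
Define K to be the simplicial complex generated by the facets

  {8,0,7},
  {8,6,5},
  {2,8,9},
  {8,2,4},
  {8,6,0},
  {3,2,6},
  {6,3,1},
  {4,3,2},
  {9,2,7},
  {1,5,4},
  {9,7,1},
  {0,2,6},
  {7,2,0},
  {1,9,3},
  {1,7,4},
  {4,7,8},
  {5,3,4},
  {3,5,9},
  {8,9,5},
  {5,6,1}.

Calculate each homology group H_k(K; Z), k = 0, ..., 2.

Fix the vertex order 0 < 1 < 2 < 3 < 4 < 5 < 6 < 7 < 8 < 9 and write every simplex with vertices in increasing order. Then dim K = 2 and the simplices of K are:

  0-simplices (10): [0], [1], [2], [3], [4], [5], [6], [7], [8], [9]
  1-simplices (30): (30 of them)
  2-simplices (20): (20 of them)

so the chain groups are C_0 ≅ Z^10, C_1 ≅ Z^30, C_2 ≅ Z^20.

∂_1: C_1 → C_0 sends each edge [p,q] (with p < q) to q − p. For instance
  ∂[7,9] = [9] − [7].
The 10×30 boundary matrix has rank 9 and Smith normal form diag(1,1,1,1,1,1,1,1,1).

Boundary ∂_2: C_2 → C_1 maps a triangle to the signed sum of its edges. For instance
  ∂[2,8,9] = [8,9] − [2,9] + [2,8],
  ∂[2,3,4] = [3,4] − [2,4] + [2,3].
The 30×20 boundary matrix has rank 20 and Smith normal form diag(1,1,1,1,1,1,1,1,1,1,1,1,1,1,1,1,1,1,1,2).

Computing H_k = (kernel of ∂_k) / (image of ∂_{k+1}):

  H_0: rank C_0 − rank ∂_1 = 10 − 9 = 1, and the invariant factors of ∂_1 are all 1, so H_0 = Z.
  H_1: rank ker ∂_1 − rank ∂_2 = (30 − 9) − 20 = 1, and ∂_2 has invariant factor 2 > 1, so H_1 = Z ⊕ Z/2.
  H_2: rank ker ∂_2 − rank ∂_3 = (20 − 20) − 0 = 0, and there is no ∂_3, so H_2 = 0.

As a check, the Euler characteristic is 10 − 30 + 20 = 0, which agrees with 1 − 1 + 0 = 0.

H_0 ≅ Z,  H_1 ≅ Z ⊕ Z/2,  H_2 = 0.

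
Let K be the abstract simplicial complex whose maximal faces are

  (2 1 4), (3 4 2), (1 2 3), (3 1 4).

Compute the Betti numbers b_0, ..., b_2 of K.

b_0 = 1, b_1 = 0, b_2 = 1.

Fix the vertex order 1 < 2 < 3 < 4 and write every simplex with vertices in increasing order. Then dim K = 2 and the simplices of K are:

  0-simplices (4): [1], [2], [3], [4]
  1-simplices (6): [1,2], [1,3], [1,4], [2,3], [2,4], [3,4]
  2-simplices (4): [1,2,3], [1,2,4], [1,3,4], [2,3,4]

giving chain groups C_0 ≅ Z^4, C_1 ≅ Z^6, C_2 ≅ Z^4.

The boundary map ∂_1: C_1 → C_0 sends each edge [p,q] (with p < q) to q − p.
As a 4×6 matrix over Z this has rank 3, with invariant factors (1,1,1).

Boundary ∂_2: C_2 → C_1 acts by ∂[p,q,r] = [q,r] − [p,r] + [p,q]. For instance
  ∂[1,2,3] = [2,3] − [1,3] + [1,2],
  ∂[2,3,4] = [3,4] − [2,4] + [2,3].
As a 6×4 matrix over Z this has rank 3, with invariant factors (1,1,1).

Computing H_k = (kernel of ∂_k) / (image of ∂_{k+1}):

  H_0: rank C_0 − rank ∂_1 = 4 − 3 = 1, and the invariant factors of ∂_1 are all 1, so H_0 ≅ Z.
  H_1: rank ker ∂_1 − rank ∂_2 = (6 − 3) − 3 = 0, and the invariant factors of ∂_2 are all 1, so H_1 ≅ 0.
  H_2: rank ker ∂_2 − rank ∂_3 = (4 − 3) − 0 = 1, and there is no ∂_3, so H_2 ≅ Z.

As a check, the Euler characteristic is 4 − 6 + 4 = 2, which agrees with 1 − 0 + 1 = 2.
(K is a triangulation of the 2-sphere S^2.)

Hence the Betti numbers are b_0 = 1, b_1 = 0, b_2 = 1.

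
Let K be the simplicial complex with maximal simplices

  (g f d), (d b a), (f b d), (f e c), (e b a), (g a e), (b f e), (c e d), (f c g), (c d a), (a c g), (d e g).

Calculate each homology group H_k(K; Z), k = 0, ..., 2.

Order the vertices as a < b < c < d < e < f < g. Listing each simplex with vertices in this order, K has dimension 2 with simplices:

  0-simplices (7): a, b, c, d, e, f, g
  1-simplices (18): ab, ac, ad, ae, ag, bd, be, bf, cd, ce, cf, cg, de, df, dg, ef, eg, fg
  2-simplices (12): abd, abe, acd, acg, aeg, bdf, bef, cde, cef, cfg, deg, dfg

so the chain groups are C_0 ≅ Z^7, C_1 ≅ Z^18, C_2 ≅ Z^12.

Boundary ∂_1: C_1 → C_0 sends each edge [p,q] (with p < q) to q − p. For instance
  ∂de = e − d.
As a 7×18 matrix over Z this has rank 6, with invariant factors (1,1,1,1,1,1).

The boundary map ∂_2: C_2 → C_1 maps a triangle to the signed sum of its edges. For instance
  ∂bef = ef − bf + be,
  ∂abe = be − ae + ab.
The resulting 18×12 matrix has rank 12, and its Smith normal form has invariant factors (1,1,1,1,1,1,1,1,1,1,1,2).

Now H_k = ker ∂_k / im ∂_{k+1}, so:

  H_0: rank C_0 − rank ∂_1 = 7 − 6 = 1, and the invariant factors of ∂_1 are all 1, so H_0 ≅ Z.
  H_1: rank ker ∂_1 − rank ∂_2 = (18 − 6) − 12 = 0, and ∂_2 has invariant factor 2 > 1, so H_1 ≅ Z/2Z.
  H_2: rank ker ∂_2 − rank ∂_3 = (12 − 12) − 0 = 0, and there is no ∂_3, so H_2 ≅ 0.

As a check, the Euler characteristic is 7 − 18 + 12 = 1, which agrees with 1 − 0 + 0 = 1.

H_0 = Z,  H_1 = Z/2Z,  H_2 = 0.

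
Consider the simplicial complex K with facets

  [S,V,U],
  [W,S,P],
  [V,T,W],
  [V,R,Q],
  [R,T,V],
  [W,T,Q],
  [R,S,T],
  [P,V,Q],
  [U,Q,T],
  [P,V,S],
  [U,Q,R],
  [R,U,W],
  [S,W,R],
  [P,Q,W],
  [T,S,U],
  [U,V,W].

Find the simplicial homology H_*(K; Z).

H_0 ≅ Z,  H_1 ≅ Z^2,  H_2 ≅ Z.

Fix the vertex order P < Q < R < S < T < U < V < W and write every simplex with vertices in increasing order. Then dim K = 2 and the simplices of K are:

  0-simplices (8): P, Q, R, S, T, U, V, W
  1-simplices (24): PQ, PS, PV, PW, QR, QT, QU, QV, QW, RS, RT, RU, RV, RW, ST, SU, SV, SW, TU, TV, TW, UV, UW, VW
  2-simplices (16): PQV, PQW, PSV, PSW, QRU, QRV, QTU, QTW, RST, RSW, RTV, RUW, STU, SUV, TVW, UVW

giving chain groups C_0 ≅ Z^8, C_1 ≅ Z^24, C_2 ≅ Z^16.

The boundary map ∂_1: C_1 → C_0 is given by ∂[p,q] = [q] − [p]. For instance
  ∂SV = V − S.
The 8×24 boundary matrix has rank 7 and Smith normal form diag(1,1,1,1,1,1,1).

∂_2: C_2 → C_1 maps a triangle to the signed sum of its edges. For instance
  ∂RSW = SW − RW + RS,
  ∂STU = TU − SU + ST.
This gives a 24×16 integer matrix of rank 15; reducing to Smith normal form yields diagonal entries (1,1,1,1,1,1,1,1,1,1,1,1,1,1,1).

Reading off H_k = ker ∂_k / im ∂_{k+1}:

  H_0: rank C_0 − rank ∂_1 = 8 − 7 = 1, and the invariant factors of ∂_1 are all 1, so H_0 ≅ Z.
  H_1: rank ker ∂_1 − rank ∂_2 = (24 − 7) − 15 = 2, and the invariant factors of ∂_2 are all 1, so H_1 ≅ Z^2.
  H_2: rank ker ∂_2 − rank ∂_3 = (16 − 15) − 0 = 1, and there is no ∂_3, so H_2 ≅ Z.

As a check, the Euler characteristic is 8 − 24 + 16 = 0, which agrees with 1 − 2 + 1 = 0.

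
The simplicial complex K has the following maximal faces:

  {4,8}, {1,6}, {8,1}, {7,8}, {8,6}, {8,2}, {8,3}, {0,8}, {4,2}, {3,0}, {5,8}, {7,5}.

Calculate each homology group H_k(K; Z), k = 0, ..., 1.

Fix the vertex order 0 < 1 < 2 < 3 < 4 < 5 < 6 < 7 < 8 and write every simplex with vertices in increasing order. Then dim K = 1 and the simplices of K are:

  0-simplices (9): [0], [1], [2], [3], [4], [5], [6], [7], [8]
  1-simplices (12): [0,3], [0,8], [1,6], [1,8], [2,4], [2,8], [3,8], [4,8], [5,7], [5,8], [6,8], [7,8]

Hence C_0 ≅ Z^9, C_1 ≅ Z^12.

∂_1: C_1 → C_0 sends each edge [p,q] (with p < q) to q − p.
This gives a 9×12 integer matrix of rank 8; reducing to Smith normal form yields diagonal entries (1,1,1,1,1,1,1,1).

Now H_k = ker ∂_k / im ∂_{k+1}, so:

  H_0: rank C_0 − rank ∂_1 = 9 − 8 = 1, and the invariant factors of ∂_1 are all 1, so H_0 ≅ Z.
  H_1: rank ker ∂_1 − rank ∂_2 = (12 − 8) − 0 = 4, and there is no ∂_2, so H_1 ≅ Z^4.

H_0 = Z,  H_1 = Z^4.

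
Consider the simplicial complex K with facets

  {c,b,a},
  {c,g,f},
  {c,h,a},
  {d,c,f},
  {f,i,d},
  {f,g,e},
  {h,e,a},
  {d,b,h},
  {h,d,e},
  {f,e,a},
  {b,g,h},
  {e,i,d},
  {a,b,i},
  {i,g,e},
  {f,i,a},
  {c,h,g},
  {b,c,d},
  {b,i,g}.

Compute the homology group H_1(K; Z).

H_1 ≅ Z × Z/2.

We work with the vertex ordering a < b < c < d < e < f < g < h < i. The simplices of K, each written with vertices in increasing order, are:

  0-simplices (9): a, b, c, d, e, f, g, h, i
  1-simplices (27): ab, ac, ae, af, ah, ai, bc, bd, bg, bh, bi, cd, cf, cg, ch, de, df, dh, di, ef, eg, eh, ei, fg, fi, gh, gi
  2-simplices (18): abc, abi, ach, aef, aeh, afi, bcd, bdh, bgh, bgi, cdf, cfg, cgh, deh, dei, dfi, efg, egi

giving chain groups C_0 ≅ Z^9, C_1 ≅ Z^27, C_2 ≅ Z^18.

The boundary map ∂_1: C_1 → C_0 is given by ∂[p,q] = [q] − [p].
The resulting 9×27 matrix has rank 8, and its Smith normal form has invariant factors (1,1,1,1,1,1,1,1).

Boundary ∂_2: C_2 → C_1 acts by ∂[p,q,r] = [q,r] − [p,r] + [p,q]. For instance
  ∂ach = ch − ah + ac,
  ∂aef = ef − af + ae.
The resulting 27×18 matrix has rank 18, and its Smith normal form has invariant factors (1,1,1,1,1,1,1,1,1,1,1,1,1,1,1,1,1,2).

From H_k ≅ ker(∂_k) / im(∂_{k+1}) we obtain:

  H_1: rank ker ∂_1 − rank ∂_2 = (27 − 8) − 18 = 1, and ∂_2 has invariant factor 2 > 1, so H_1 ≅ Z × Z/2.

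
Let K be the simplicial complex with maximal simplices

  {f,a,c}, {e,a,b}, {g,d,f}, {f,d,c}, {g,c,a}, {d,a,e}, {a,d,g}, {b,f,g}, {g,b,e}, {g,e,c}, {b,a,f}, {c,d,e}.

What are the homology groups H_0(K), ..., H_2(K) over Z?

H_0 = Z,  H_1 = Z/2,  H_2 = 0.

Take the total order a < b < c < d < e < f < g on the vertex set. Then K (dimension 2) consists of the simplices:

  0-simplices (7): a, b, c, d, e, f, g
  1-simplices (18): ab, ac, ad, ae, af, ag, be, bf, bg, cd, ce, cf, cg, de, df, dg, eg, fg
  2-simplices (12): abe, abf, acf, acg, ade, adg, beg, bfg, cde, cdf, ceg, dfg

giving chain groups C_0 ≅ Z^7, C_1 ≅ Z^18, C_2 ≅ Z^12.

The boundary map ∂_1: C_1 → C_0 is given by ∂[p,q] = [q] − [p]. For instance
  ∂fg = g − f.
This gives a 7×18 integer matrix of rank 6; reducing to Smith normal form yields diagonal entries (1,1,1,1,1,1).

∂_2: C_2 → C_1 sends each 2-simplex [p,q,r] to [q,r] − [p,r] + [p,q]. For instance
  ∂adg = dg − ag + ad,
  ∂dfg = fg − dg + df.
This gives a 18×12 integer matrix of rank 12; reducing to Smith normal form yields diagonal entries (1,1,1,1,1,1,1,1,1,1,1,2).

Reading off H_k = ker ∂_k / im ∂_{k+1}:

  H_0: rank C_0 − rank ∂_1 = 7 − 6 = 1, and the invariant factors of ∂_1 are all 1, so H_0 ≅ Z.
  H_1: rank ker ∂_1 − rank ∂_2 = (18 − 6) − 12 = 0, and ∂_2 has invariant factor 2 > 1, so H_1 ≅ Z/2.
  H_2: rank ker ∂_2 − rank ∂_3 = (12 − 12) − 0 = 0, and there is no ∂_3, so H_2 ≅ 0.

As a check, the Euler characteristic is 7 − 18 + 12 = 1, which agrees with 1 − 0 + 0 = 1.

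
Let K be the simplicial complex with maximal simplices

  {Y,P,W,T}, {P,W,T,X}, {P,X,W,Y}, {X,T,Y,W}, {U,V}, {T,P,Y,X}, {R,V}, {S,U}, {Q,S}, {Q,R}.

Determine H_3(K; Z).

H_3 ≅ Z.

Order the vertices as P < Q < R < S < T < U < V < W < X < Y. Listing each simplex with vertices in this order, K has dimension 3 with simplices:

  0-simplices (10): P, Q, R, S, T, U, V, W, X, Y
  1-simplices (15): PT, PW, PX, PY, QR, QS, RV, SU, TW, TX, TY, UV, WX, WY, XY
  2-simplices (10): PTW, PTX, PTY, PWX, PWY, PXY, TWX, TWY, TXY, WXY
  3-simplices (5): PTWX, PTWY, PTXY, PWXY, TWXY

giving chain groups C_0 ≅ Z^10, C_1 ≅ Z^15, C_2 ≅ Z^10, C_3 ≅ Z^5.

The boundary map ∂_1: C_1 → C_0 is given by ∂[p,q] = [q] − [p]. For instance
  ∂TY = Y − T.
This gives a 10×15 integer matrix of rank 8; reducing to Smith normal form yields diagonal entries (1,1,1,1,1,1,1,1).

∂_2: C_2 → C_1 maps a triangle to the signed sum of its edges. For instance
  ∂PTW = TW − PW + PT,
  ∂PTX = TX − PX + PT.
This gives a 15×10 integer matrix of rank 6; reducing to Smith normal form yields diagonal entries (1,1,1,1,1,1).

∂_3: C_3 → C_2 sends each 3-simplex σ to the alternating sum Σ_i (−1)^i (σ with its i-th vertex removed). For instance
  ∂PWXY = WXY − PXY + PWY − PWX,
  ∂TWXY = WXY − TXY + TWY − TWX.
As a 10×5 matrix over Z this has rank 4, with invariant factors (1,1,1,1).

From H_k ≅ ker(∂_k) / im(∂_{k+1}) we obtain:

  H_3: rank ker ∂_3 − rank ∂_4 = (5 − 4) − 0 = 1, and there is no ∂_4, so H_3 ≅ Z.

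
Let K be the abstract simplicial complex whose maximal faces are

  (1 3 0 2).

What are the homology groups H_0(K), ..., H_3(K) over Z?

H_0 = Z,  H_1 = 0,  H_2 = 0,  H_3 = 0.

Take the total order 0 < 1 < 2 < 3 on the vertex set. Then K (dimension 3) consists of the simplices:

  0-simplices (4): [0], [1], [2], [3]
  1-simplices (6): [0,1], [0,2], [0,3], [1,2], [1,3], [2,3]
  2-simplices (4): [0,1,2], [0,1,3], [0,2,3], [1,2,3]
  3-simplices (1): [0,1,2,3]

giving chain groups C_0 ≅ Z^4, C_1 ≅ Z^6, C_2 ≅ Z^4, C_3 ≅ Z^1.

∂_1: C_1 → C_0 is given by ∂[p,q] = [q] − [p]. For instance
  ∂[0,1] = [1] − [0].
The 4×6 boundary matrix has rank 3 and Smith normal form diag(1,1,1).

Boundary ∂_2: C_2 → C_1 acts by ∂[p,q,r] = [q,r] − [p,r] + [p,q]. For instance
  ∂[0,1,3] = [1,3] − [0,3] + [0,1],
  ∂[0,2,3] = [2,3] − [0,3] + [0,2].
The 6×4 boundary matrix has rank 3 and Smith normal form diag(1,1,1).

∂_3: C_3 → C_2 sends each 3-simplex σ to the alternating sum Σ_i (−1)^i (σ with its i-th vertex removed). For instance
  ∂[0,1,2,3] = [1,2,3] − [0,2,3] + [0,1,3] − [0,1,2].
The 4×1 boundary matrix has rank 1 and Smith normal form diag(1).

From H_k ≅ ker(∂_k) / im(∂_{k+1}) we obtain:

  H_0: rank C_0 − rank ∂_1 = 4 − 3 = 1, and the invariant factors of ∂_1 are all 1, so H_0 = Z.
  H_1: rank ker ∂_1 − rank ∂_2 = (6 − 3) − 3 = 0, and the invariant factors of ∂_2 are all 1, so H_1 = 0.
  H_2: rank ker ∂_2 − rank ∂_3 = (4 − 3) − 1 = 0, and the invariant factors of ∂_3 are all 1, so H_2 = 0.
  H_3: rank ker ∂_3 − rank ∂_4 = (1 − 1) − 0 = 0, and there is no ∂_4, so H_3 = 0.

As a check, the Euler characteristic is 4 − 6 + 4 − 1 = 1, which agrees with 1 − 0 + 0 − 0 = 1.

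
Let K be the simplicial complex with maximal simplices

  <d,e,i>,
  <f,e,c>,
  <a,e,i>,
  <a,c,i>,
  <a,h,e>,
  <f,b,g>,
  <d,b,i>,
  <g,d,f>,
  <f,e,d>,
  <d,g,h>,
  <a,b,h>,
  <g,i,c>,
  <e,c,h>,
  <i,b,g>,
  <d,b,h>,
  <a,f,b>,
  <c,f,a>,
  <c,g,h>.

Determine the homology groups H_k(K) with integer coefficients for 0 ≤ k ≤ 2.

We work with the vertex ordering a < b < c < d < e < f < g < h < i. The simplices of K, each written with vertices in increasing order, are:

  0-simplices (9): a, b, c, d, e, f, g, h, i
  1-simplices (27): ab, ac, ae, af, ah, ai, bd, bf, bg, bh, bi, ce, cf, cg, ch, ci, de, df, dg, dh, di, ef, eh, ei, fg, gh, gi
  2-simplices (18): abf, abh, acf, aci, aeh, aei, bdh, bdi, bfg, bgi, cef, ceh, cgh, cgi, def, dei, dfg, dgh

giving chain groups C_0 ≅ Z^9, C_1 ≅ Z^27, C_2 ≅ Z^18.

The boundary map ∂_1: C_1 → C_0 maps an edge to its endpoints' difference, ∂[p,q] = q − p. For instance
  ∂gh = h − g.
This gives a 9×27 integer matrix of rank 8; reducing to Smith normal form yields diagonal entries (1,1,1,1,1,1,1,1).

Boundary ∂_2: C_2 → C_1 acts by ∂[p,q,r] = [q,r] − [p,r] + [p,q]. For instance
  ∂aci = ci − ai + ac,
  ∂dgh = gh − dh + dg.
The 27×18 boundary matrix has rank 18 and Smith normal form diag(1,1,1,1,1,1,1,1,1,1,1,1,1,1,1,1,1,2).

Reading off H_k = ker ∂_k / im ∂_{k+1}:

  H_0: rank C_0 − rank ∂_1 = 9 − 8 = 1, and the invariant factors of ∂_1 are all 1, so H_0 ≅ Z.
  H_1: rank ker ∂_1 − rank ∂_2 = (27 − 8) − 18 = 1, and ∂_2 has invariant factor 2 > 1, so H_1 ≅ Z ⊕ Z/2.
  H_2: rank ker ∂_2 − rank ∂_3 = (18 − 18) − 0 = 0, and there is no ∂_3, so H_2 ≅ 0.

As a check, the Euler characteristic is 9 − 27 + 18 = 0, which agrees with 1 − 1 + 0 = 0.

H_0 = Z,  H_1 = Z ⊕ Z/2,  H_2 = 0.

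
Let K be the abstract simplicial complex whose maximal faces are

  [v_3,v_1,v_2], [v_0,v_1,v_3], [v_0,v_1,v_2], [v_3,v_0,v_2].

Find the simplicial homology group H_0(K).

H_0 = Z.

K has 4 vertices, 6 edges, 4 triangles.
rank ∂_0 = 0, rank ∂_1 = 3 ⇒ b_0 = 4 − 0 − 3 = 1; all invariant factors of ∂_1 are 1 so no torsion. So H_0 ≅ Z.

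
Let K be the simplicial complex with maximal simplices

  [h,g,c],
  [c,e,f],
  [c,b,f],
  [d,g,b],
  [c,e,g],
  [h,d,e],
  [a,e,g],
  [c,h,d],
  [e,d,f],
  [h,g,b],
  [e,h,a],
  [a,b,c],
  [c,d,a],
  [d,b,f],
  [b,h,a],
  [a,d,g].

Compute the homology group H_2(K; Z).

Fix the vertex order a < b < c < d < e < f < g < h and write every simplex with vertices in increasing order. Then dim K = 2 and the simplices of K are:

  0-simplices (8): a, b, c, d, e, f, g, h
  1-simplices (24): ab, ac, ad, ae, ag, ah, bc, bd, bf, bg, bh, cd, ce, cf, cg, ch, de, df, dg, dh, ef, eg, eh, gh
  2-simplices (16): abc, abh, acd, adg, aeg, aeh, bcf, bdf, bdg, bgh, cdh, cef, ceg, cgh, def, deh

giving chain groups C_0 ≅ Z^8, C_1 ≅ Z^24, C_2 ≅ Z^16.

Boundary ∂_1: C_1 → C_0 sends each edge [p,q] (with p < q) to q − p.
The resulting 8×24 matrix has rank 7, and its Smith normal form has invariant factors (1,1,1,1,1,1,1).

∂_2: C_2 → C_1 acts by ∂[p,q,r] = [q,r] − [p,r] + [p,q]. For instance
  ∂bcf = cf − bf + bc,
  ∂bdg = dg − bg + bd.
As a 24×16 matrix over Z this has rank 15, with invariant factors (1,1,1,1,1,1,1,1,1,1,1,1,1,1,1).

From H_k ≅ ker(∂_k) / im(∂_{k+1}) we obtain:

  H_2: rank ker ∂_2 − rank ∂_3 = (16 − 15) − 0 = 1, and there is no ∂_3, so H_2 = Z.

(K is a triangulation of the torus T^2.)

H_2 ≅ Z.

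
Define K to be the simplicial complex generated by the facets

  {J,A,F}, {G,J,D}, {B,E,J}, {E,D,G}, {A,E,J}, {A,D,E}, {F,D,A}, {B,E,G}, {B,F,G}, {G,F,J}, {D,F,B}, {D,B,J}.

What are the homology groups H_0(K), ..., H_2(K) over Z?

Fix the vertex order A < B < D < E < F < G < J and write every simplex with vertices in increasing order. Then dim K = 2 and the simplices of K are:

  0-simplices (7): A, B, D, E, F, G, J
  1-simplices (18): AD, AE, AF, AJ, BD, BE, BF, BG, BJ, DE, DF, DG, DJ, EG, EJ, FG, FJ, GJ
  2-simplices (12): ADE, ADF, AEJ, AFJ, BDF, BDJ, BEG, BEJ, BFG, DEG, DGJ, FGJ

Hence C_0 ≅ Z^7, C_1 ≅ Z^18, C_2 ≅ Z^12.

The boundary map ∂_1: C_1 → C_0 sends each edge [p,q] (with p < q) to q − p. For instance
  ∂BE = E − B.
The resulting 7×18 matrix has rank 6, and its Smith normal form has invariant factors (1,1,1,1,1,1).

Boundary ∂_2: C_2 → C_1 maps a triangle to the signed sum of its edges. For instance
  ∂ADF = DF − AF + AD,
  ∂DEG = EG − DG + DE.
The resulting 18×12 matrix has rank 12, and its Smith normal form has invariant factors (1,1,1,1,1,1,1,1,1,1,1,2).

From H_k ≅ ker(∂_k) / im(∂_{k+1}) we obtain:

  H_0: rank C_0 − rank ∂_1 = 7 − 6 = 1, and the invariant factors of ∂_1 are all 1, so H_0 ≅ Z.
  H_1: rank ker ∂_1 − rank ∂_2 = (18 − 6) − 12 = 0, and ∂_2 has invariant factor 2 > 1, so H_1 ≅ Z/2Z.
  H_2: rank ker ∂_2 − rank ∂_3 = (12 − 12) − 0 = 0, and there is no ∂_3, so H_2 ≅ 0.

As a check, the Euler characteristic is 7 − 18 + 12 = 1, which agrees with 1 − 0 + 0 = 1.

H_0 ≅ Z,  H_1 ≅ Z/2Z,  H_2 = 0.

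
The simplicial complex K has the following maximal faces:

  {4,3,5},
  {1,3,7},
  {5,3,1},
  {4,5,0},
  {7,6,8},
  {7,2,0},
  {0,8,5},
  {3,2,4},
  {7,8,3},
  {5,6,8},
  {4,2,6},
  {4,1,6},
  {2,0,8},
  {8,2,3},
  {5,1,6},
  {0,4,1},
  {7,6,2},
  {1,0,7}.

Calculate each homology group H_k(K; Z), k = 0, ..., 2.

Order the vertices as 0 < 1 < 2 < 3 < 4 < 5 < 6 < 7 < 8. Listing each simplex with vertices in this order, K has dimension 2 with simplices:

  0-simplices (9): [0], [1], [2], [3], [4], [5], [6], [7], [8]
  1-simplices (27): (27 of them)
  2-simplices (18): [0,1,4], [0,1,7], [0,2,7], [0,2,8], [0,4,5], [0,5,8], [1,3,5], [1,3,7], [1,4,6], [1,5,6], [2,3,4], [2,3,8], [2,4,6], [2,6,7], [3,4,5], [3,7,8], [5,6,8], [6,7,8]

so the chain groups are C_0 ≅ Z^9, C_1 ≅ Z^27, C_2 ≅ Z^18.

∂_1: C_1 → C_0 maps an edge to its endpoints' difference, ∂[p,q] = q − p.
The resulting 9×27 matrix has rank 8, and its Smith normal form has invariant factors (1,1,1,1,1,1,1,1).

The boundary map ∂_2: C_2 → C_1 maps a triangle to the signed sum of its edges. For instance
  ∂[1,5,6] = [5,6] − [1,6] + [1,5],
  ∂[2,6,7] = [6,7] − [2,7] + [2,6].
The 27×18 boundary matrix has rank 18 and Smith normal form diag(1,1,1,1,1,1,1,1,1,1,1,1,1,1,1,1,1,2).

Reading off H_k = ker ∂_k / im ∂_{k+1}:

  H_0: rank C_0 − rank ∂_1 = 9 − 8 = 1, and the invariant factors of ∂_1 are all 1, so H_0 ≅ Z.
  H_1: rank ker ∂_1 − rank ∂_2 = (27 − 8) − 18 = 1, and ∂_2 has invariant factor 2 > 1, so H_1 ≅ Z × Z/2.
  H_2: rank ker ∂_2 − rank ∂_3 = (18 − 18) − 0 = 0, and there is no ∂_3, so H_2 ≅ 0.

As a check, the Euler characteristic is 9 − 27 + 18 = 0, which agrees with 1 − 1 + 0 = 0.
(K is a triangulation of the Klein bottle.)

H_0 = Z,  H_1 = Z × Z/2,  H_2 = 0.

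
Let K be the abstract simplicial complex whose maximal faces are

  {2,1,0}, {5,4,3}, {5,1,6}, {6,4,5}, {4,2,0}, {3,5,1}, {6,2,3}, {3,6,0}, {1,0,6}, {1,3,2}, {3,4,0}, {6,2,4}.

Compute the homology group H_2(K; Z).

H_2 ≅ 0.

Order the vertices as 0 < 1 < 2 < 3 < 4 < 5 < 6. Listing each simplex with vertices in this order, K has dimension 2 with simplices:

  0-simplices (7): [0], [1], [2], [3], [4], [5], [6]
  1-simplices (18): [0,1], [0,2], [0,3], [0,4], [0,6], [1,2], [1,3], [1,5], [1,6], [2,3], [2,4], [2,6], [3,4], [3,5], [3,6], [4,5], [4,6], [5,6]
  2-simplices (12): [0,1,2], [0,1,6], [0,2,4], [0,3,4], [0,3,6], [1,2,3], [1,3,5], [1,5,6], [2,3,6], [2,4,6], [3,4,5], [4,5,6]

so the chain groups are C_0 ≅ Z^7, C_1 ≅ Z^18, C_2 ≅ Z^12.

The boundary map ∂_1: C_1 → C_0 sends each edge [p,q] (with p < q) to q − p.
The resulting 7×18 matrix has rank 6, and its Smith normal form has invariant factors (1,1,1,1,1,1).

The boundary map ∂_2: C_2 → C_1 sends each 2-simplex [p,q,r] to [q,r] − [p,r] + [p,q]. For instance
  ∂[0,1,6] = [1,6] − [0,6] + [0,1],
  ∂[2,4,6] = [4,6] − [2,6] + [2,4].
This gives a 18×12 integer matrix of rank 12; reducing to Smith normal form yields diagonal entries (1,1,1,1,1,1,1,1,1,1,1,2).

From H_k ≅ ker(∂_k) / im(∂_{k+1}) we obtain:

  H_2: rank ker ∂_2 − rank ∂_3 = (12 − 12) − 0 = 0, and there is no ∂_3, so H_2 = 0.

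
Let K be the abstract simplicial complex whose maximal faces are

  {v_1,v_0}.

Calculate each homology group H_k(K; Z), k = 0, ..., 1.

Take the total order v_0 < v_1 on the vertex set. Then K (dimension 1) consists of the simplices:

  0-simplices (2): [v_0], [v_1]
  1-simplices (1): [v_0,v_1]

Hence C_0 ≅ Z^2, C_1 ≅ Z^1.

∂_1: C_1 → C_0 is given by ∂[p,q] = [q] − [p]. For instance
  ∂[v_0,v_1] = [v_1] − [v_0].
The 2×1 boundary matrix has rank 1 and Smith normal form diag(1).

Now H_k = ker ∂_k / im ∂_{k+1}, so:

  H_0: rank C_0 − rank ∂_1 = 2 − 1 = 1, and the invariant factors of ∂_1 are all 1, so H_0 ≅ Z.
  H_1: rank ker ∂_1 − rank ∂_2 = (1 − 1) − 0 = 0, and there is no ∂_2, so H_1 ≅ 0.

As a check, the Euler characteristic is 2 − 1 = 1, which agrees with 1 − 0 = 1.
(K is a triangulation of the 1-simplex.)

H_0 ≅ Z,  H_1 = 0.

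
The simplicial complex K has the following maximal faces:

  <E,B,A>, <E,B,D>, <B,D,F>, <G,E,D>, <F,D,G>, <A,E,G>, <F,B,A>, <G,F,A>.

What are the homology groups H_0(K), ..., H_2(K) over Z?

Fix the vertex order A < B < D < E < F < G and write every simplex with vertices in increasing order. Then dim K = 2 and the simplices of K are:

  0-simplices (6): A, B, D, E, F, G
  1-simplices (12): AB, AE, AF, AG, BD, BE, BF, DE, DF, DG, EG, FG
  2-simplices (8): ABE, ABF, AEG, AFG, BDE, BDF, DEG, DFG

Hence C_0 ≅ Z^6, C_1 ≅ Z^12, C_2 ≅ Z^8.

∂_1: C_1 → C_0 is given by ∂[p,q] = [q] − [p]. For instance
  ∂AF = F − A.
The resulting 6×12 matrix has rank 5, and its Smith normal form has invariant factors (1,1,1,1,1).

∂_2: C_2 → C_1 acts by ∂[p,q,r] = [q,r] − [p,r] + [p,q]. For instance
  ∂DFG = FG − DG + DF,
  ∂DEG = EG − DG + DE.
The resulting 12×8 matrix has rank 7, and its Smith normal form has invariant factors (1,1,1,1,1,1,1).

Now H_k = ker ∂_k / im ∂_{k+1}, so:

  H_0: rank C_0 − rank ∂_1 = 6 − 5 = 1, and the invariant factors of ∂_1 are all 1, so H_0 ≅ Z.
  H_1: rank ker ∂_1 − rank ∂_2 = (12 − 5) − 7 = 0, and the invariant factors of ∂_2 are all 1, so H_1 ≅ 0.
  H_2: rank ker ∂_2 − rank ∂_3 = (8 − 7) − 0 = 1, and there is no ∂_3, so H_2 ≅ Z.

As a check, the Euler characteristic is 6 − 12 + 8 = 2, which agrees with 1 − 0 + 1 = 2.

H_0 = Z,  H_1 = 0,  H_2 = Z.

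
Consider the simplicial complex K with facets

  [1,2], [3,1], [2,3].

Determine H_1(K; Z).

Fix the vertex order 1 < 2 < 3 and write every simplex with vertices in increasing order. Then dim K = 1 and the simplices of K are:

  0-simplices (3): [1], [2], [3]
  1-simplices (3): [1,2], [1,3], [2,3]

Hence C_0 ≅ Z^3, C_1 ≅ Z^3.

∂_1: C_1 → C_0 sends each edge [p,q] (with p < q) to q − p. For instance
  ∂[1,2] = [2] − [1].
This gives a 3×3 integer matrix of rank 2; reducing to Smith normal form yields diagonal entries (1,1).

Now H_k = ker ∂_k / im ∂_{k+1}, so:

  H_1: rank ker ∂_1 − rank ∂_2 = (3 − 2) − 0 = 1, and there is no ∂_2, so H_1 ≅ Z.

H_1 ≅ Z.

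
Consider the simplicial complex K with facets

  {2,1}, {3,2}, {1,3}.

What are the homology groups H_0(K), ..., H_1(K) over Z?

H_0 = Z,  H_1 = Z.

Order the vertices as 1 < 2 < 3. Listing each simplex with vertices in this order, K has dimension 1 with simplices:

  0-simplices (3): [1], [2], [3]
  1-simplices (3): [1,2], [1,3], [2,3]

giving chain groups C_0 ≅ Z^3, C_1 ≅ Z^3.

Boundary ∂_1: C_1 → C_0 is given by ∂[p,q] = [q] − [p].
As a 3×3 matrix over Z this has rank 2, with invariant factors (1,1).

From H_k ≅ ker(∂_k) / im(∂_{k+1}) we obtain:

  H_0: rank C_0 − rank ∂_1 = 3 − 2 = 1, and the invariant factors of ∂_1 are all 1, so H_0 = Z.
  H_1: rank ker ∂_1 − rank ∂_2 = (3 − 2) − 0 = 1, and there is no ∂_2, so H_1 = Z.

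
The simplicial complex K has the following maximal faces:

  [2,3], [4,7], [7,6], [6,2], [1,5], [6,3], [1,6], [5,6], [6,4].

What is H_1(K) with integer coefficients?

Fix the vertex order 1 < 2 < 3 < 4 < 5 < 6 < 7 and write every simplex with vertices in increasing order. Then dim K = 1 and the simplices of K are:

  0-simplices (7): [1], [2], [3], [4], [5], [6], [7]
  1-simplices (9): [1,5], [1,6], [2,3], [2,6], [3,6], [4,6], [4,7], [5,6], [6,7]

giving chain groups C_0 ≅ Z^7, C_1 ≅ Z^9.

∂_1: C_1 → C_0 maps an edge to its endpoints' difference, ∂[p,q] = q − p.
The 7×9 boundary matrix has rank 6 and Smith normal form diag(1,1,1,1,1,1).

Now H_k = ker ∂_k / im ∂_{k+1}, so:

  H_1: rank ker ∂_1 − rank ∂_2 = (9 − 6) − 0 = 3, and there is no ∂_2, so H_1 ≅ Z^3.

H_1 = Z^3.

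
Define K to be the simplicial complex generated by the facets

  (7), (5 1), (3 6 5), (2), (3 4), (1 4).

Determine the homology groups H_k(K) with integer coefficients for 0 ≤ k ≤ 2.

We work with the vertex ordering 1 < 2 < 3 < 4 < 5 < 6 < 7. The simplices of K, each written with vertices in increasing order, are:

  0-simplices (7): [1], [2], [3], [4], [5], [6], [7]
  1-simplices (6): [1,4], [1,5], [3,4], [3,5], [3,6], [5,6]
  2-simplices (1): [3,5,6]

so the chain groups are C_0 ≅ Z^7, C_1 ≅ Z^6, C_2 ≅ Z^1.

The boundary map ∂_1: C_1 → C_0 is given by ∂[p,q] = [q] − [p]. For instance
  ∂[3,5] = [5] − [3].
As a 7×6 matrix over Z this has rank 4, with invariant factors (1,1,1,1).

∂_2: C_2 → C_1 sends each 2-simplex [p,q,r] to [q,r] − [p,r] + [p,q]. For instance
  ∂[3,5,6] = [5,6] − [3,6] + [3,5].
The 6×1 boundary matrix has rank 1 and Smith normal form diag(1).

Reading off H_k = ker ∂_k / im ∂_{k+1}:

  H_0: rank C_0 − rank ∂_1 = 7 − 4 = 3, and the invariant factors of ∂_1 are all 1, so H_0 = Z^3.
  H_1: rank ker ∂_1 − rank ∂_2 = (6 − 4) − 1 = 1, and the invariant factors of ∂_2 are all 1, so H_1 = Z.
  H_2: rank ker ∂_2 − rank ∂_3 = (1 − 1) − 0 = 0, and there is no ∂_3, so H_2 = 0.

H_0 = Z^3,  H_1 = Z,  H_2 = 0.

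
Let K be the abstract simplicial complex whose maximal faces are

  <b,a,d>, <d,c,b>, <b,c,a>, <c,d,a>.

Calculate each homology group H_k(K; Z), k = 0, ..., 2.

We work with the vertex ordering a < b < c < d. The simplices of K, each written with vertices in increasing order, are:

  0-simplices (4): a, b, c, d
  1-simplices (6): ab, ac, ad, bc, bd, cd
  2-simplices (4): abc, abd, acd, bcd

giving chain groups C_0 ≅ Z^4, C_1 ≅ Z^6, C_2 ≅ Z^4.

Boundary ∂_1: C_1 → C_0 is given by ∂[p,q] = [q] − [p].
As a 4×6 matrix over Z this has rank 3, with invariant factors (1,1,1).

∂_2: C_2 → C_1 maps a triangle to the signed sum of its edges. For instance
  ∂abc = bc − ac + ab,
  ∂bcd = cd − bd + bc.
As a 6×4 matrix over Z this has rank 3, with invariant factors (1,1,1).

Reading off H_k = ker ∂_k / im ∂_{k+1}:

  H_0: rank C_0 − rank ∂_1 = 4 − 3 = 1, and the invariant factors of ∂_1 are all 1, so H_0 = Z.
  H_1: rank ker ∂_1 − rank ∂_2 = (6 − 3) − 3 = 0, and the invariant factors of ∂_2 are all 1, so H_1 = 0.
  H_2: rank ker ∂_2 − rank ∂_3 = (4 − 3) − 0 = 1, and there is no ∂_3, so H_2 = Z.

(K is a triangulation of the 2-sphere S^2.)

H_0 ≅ Z,  H_1 = 0,  H_2 ≅ Z.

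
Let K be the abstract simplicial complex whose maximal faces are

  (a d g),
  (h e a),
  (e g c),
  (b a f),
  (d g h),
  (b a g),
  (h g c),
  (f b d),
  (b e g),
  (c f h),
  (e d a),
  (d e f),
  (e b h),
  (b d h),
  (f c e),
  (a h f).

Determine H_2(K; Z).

We work with the vertex ordering a < b < c < d < e < f < g < h. The simplices of K, each written with vertices in increasing order, are:

  0-simplices (8): a, b, c, d, e, f, g, h
  1-simplices (24): ab, ad, ae, af, ag, ah, bd, be, bf, bg, bh, ce, cf, cg, ch, de, df, dg, dh, ef, eg, eh, fh, gh
  2-simplices (16): abf, abg, ade, adg, aeh, afh, bdf, bdh, beg, beh, cef, ceg, cfh, cgh, def, dgh

Hence C_0 ≅ Z^8, C_1 ≅ Z^24, C_2 ≅ Z^16.

Boundary ∂_1: C_1 → C_0 maps an edge to its endpoints' difference, ∂[p,q] = q − p.
The resulting 8×24 matrix has rank 7, and its Smith normal form has invariant factors (1,1,1,1,1,1,1).

Boundary ∂_2: C_2 → C_1 acts by ∂[p,q,r] = [q,r] − [p,r] + [p,q]. For instance
  ∂bdf = df − bf + bd,
  ∂ade = de − ae + ad.
This gives a 24×16 integer matrix of rank 15; reducing to Smith normal form yields diagonal entries (1,1,1,1,1,1,1,1,1,1,1,1,1,1,1).

Reading off H_k = ker ∂_k / im ∂_{k+1}:

  H_2: rank ker ∂_2 − rank ∂_3 = (16 − 15) − 0 = 1, and there is no ∂_3, so H_2 = Z.

(K is a triangulation of the torus T^2.)

H_2 ≅ Z.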